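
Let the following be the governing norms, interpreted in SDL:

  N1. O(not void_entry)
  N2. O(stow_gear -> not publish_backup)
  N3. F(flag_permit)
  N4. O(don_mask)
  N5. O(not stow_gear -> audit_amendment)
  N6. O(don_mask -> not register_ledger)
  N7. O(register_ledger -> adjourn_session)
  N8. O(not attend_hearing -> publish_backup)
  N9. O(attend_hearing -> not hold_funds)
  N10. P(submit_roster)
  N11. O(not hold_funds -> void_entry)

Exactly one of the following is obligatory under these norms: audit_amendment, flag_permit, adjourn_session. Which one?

audit_amendment

Premise 1 states O(not void_entry) outright.
Premise 11 is O(not hold_funds -> void_entry); contrapositively O(not void_entry -> hold_funds). Since O(not void_entry) holds, K gives O(hold_funds).
Premise 9, O(attend_hearing -> not hold_funds), contraposes to O(hold_funds -> not attend_hearing); with O(hold_funds) we get O(not attend_hearing).
With premise 8, O(not attend_hearing -> publish_backup), the K-axiom yields O(publish_backup).
Premise 2 is O(stow_gear -> not publish_backup); contrapositively O(publish_backup -> not stow_gear). Since O(publish_backup) holds, K gives O(not stow_gear).
From O(not stow_gear) and premise 5, O(not stow_gear -> audit_amendment), we obtain O(audit_amendment).
So O(audit_amendment) holds — audit_amendment is obligatory. None of the other listed options is made obligatory by any chain of premises.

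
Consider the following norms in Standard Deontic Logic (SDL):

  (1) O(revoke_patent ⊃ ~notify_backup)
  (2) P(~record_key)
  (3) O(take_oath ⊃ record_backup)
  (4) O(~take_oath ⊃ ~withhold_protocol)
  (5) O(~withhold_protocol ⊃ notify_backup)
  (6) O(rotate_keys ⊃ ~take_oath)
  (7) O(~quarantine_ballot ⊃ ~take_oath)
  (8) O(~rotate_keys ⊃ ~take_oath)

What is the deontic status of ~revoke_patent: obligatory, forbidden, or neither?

Obligatory

Premises 6 and 8 are O(rotate_keys ⊃ ~take_oath) and O(~rotate_keys ⊃ ~take_oath); every ideal world satisfies rotate_keys or ~rotate_keys, so in either case ~take_oath holds — hence O(~take_oath).
With premise 4, O(~take_oath ⊃ ~withhold_protocol), the K-axiom yields O(~withhold_protocol).
With premise 5, O(~withhold_protocol ⊃ notify_backup), the K-axiom yields O(notify_backup).
The contrapositive of premise 1 (O(revoke_patent ⊃ ~notify_backup)) is O(notify_backup ⊃ ~revoke_patent), and O(notify_backup) is already established, so O(~revoke_patent).
Premises 2, 3, 7 do not contribute to this derivation.
Hence ~revoke_patent is obligatory.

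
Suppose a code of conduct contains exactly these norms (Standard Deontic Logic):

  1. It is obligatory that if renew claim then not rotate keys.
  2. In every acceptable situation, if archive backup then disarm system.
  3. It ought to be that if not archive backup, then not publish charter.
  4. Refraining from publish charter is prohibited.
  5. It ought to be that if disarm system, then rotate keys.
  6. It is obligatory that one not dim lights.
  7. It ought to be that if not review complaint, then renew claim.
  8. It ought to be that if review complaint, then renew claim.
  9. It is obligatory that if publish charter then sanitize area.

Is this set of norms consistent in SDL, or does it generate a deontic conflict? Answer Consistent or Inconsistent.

Inconsistent

By case analysis on review_complaint: premise 8 gives O(review_complaint → renew_claim) and premise 7 gives O(¬review_complaint → renew_claim), so O(renew_claim) either way.
Premise 1 is O(renew_claim → ¬rotate_keys); since O(renew_claim), deontic closure gives O(¬rotate_keys).
Premise 5 is O(disarm_system → rotate_keys); contrapositively O(¬rotate_keys → ¬disarm_system). Since O(¬rotate_keys) holds, K gives O(¬disarm_system).
Premise 2 is O(archive_backup → disarm_system); contrapositively O(¬disarm_system → ¬archive_backup). Since O(¬disarm_system) holds, K gives O(¬archive_backup).
Premise 3 is O(¬archive_backup → ¬publish_charter); since O(¬archive_backup), deontic closure gives O(¬publish_charter).
Yet premise 4 is F(¬publish_charter), i.e. O(publish_charter).
We now have both O(¬publish_charter) and O(publish_charter) — publish_charter is simultaneously obligatory and forbidden, violating the D-axiom.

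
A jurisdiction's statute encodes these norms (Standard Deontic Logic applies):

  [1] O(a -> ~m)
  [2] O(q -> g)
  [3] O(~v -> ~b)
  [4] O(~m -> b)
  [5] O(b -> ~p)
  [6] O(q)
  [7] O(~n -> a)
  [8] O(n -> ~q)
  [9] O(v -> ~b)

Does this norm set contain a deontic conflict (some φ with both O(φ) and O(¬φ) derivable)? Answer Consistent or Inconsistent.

Inconsistent

Premises 9 and 3 cover both cases: O(v -> ~b) and O(~v -> ~b). Since v ∨ ~v is a tautology, O(~b) follows.
Premise 4, O(~m -> b), contraposes to O(~b -> m); with O(~b) we get O(m).
Premise 1 is O(a -> ~m); contrapositively O(m -> ~a). Since O(m) holds, K gives O(~a).
The contrapositive of premise 7 (O(~n -> a)) is O(~a -> n), and O(~a) is already established, so O(n).
Premise 8 is O(n -> ~q); since O(n), deontic closure gives O(~q).
However, premise 6 gives O(q).
We now have both O(~q) and O(q) — q is simultaneously obligatory and forbidden, violating the D-axiom.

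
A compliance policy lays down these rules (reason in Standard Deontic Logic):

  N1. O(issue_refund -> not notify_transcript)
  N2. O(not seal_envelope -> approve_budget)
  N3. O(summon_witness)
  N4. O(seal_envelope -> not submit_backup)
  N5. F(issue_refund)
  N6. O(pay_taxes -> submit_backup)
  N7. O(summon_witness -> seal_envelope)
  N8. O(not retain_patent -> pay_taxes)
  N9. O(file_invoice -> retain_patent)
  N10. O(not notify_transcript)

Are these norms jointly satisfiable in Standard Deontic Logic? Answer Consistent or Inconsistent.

Consistent

Premise 1 is O(issue_refund -> not notify_transcript); even if O(not notify_transcript) held, inferring O(issue_refund) would be affirming the consequent — invalid.
So O(issue_refund) is not derivable, and the apparent clash with O(not issue_refund) does not arise.
A world satisfying every obligation exists (e.g. approve_budget=false, file_invoice=false, issue_refund=false, notify_transcript=false, pay_taxes=false, retain_patent=true, seal_envelope=true, submit_backup=false, summon_witness=true); no atom is both obligatory and forbidden, so the set is consistent.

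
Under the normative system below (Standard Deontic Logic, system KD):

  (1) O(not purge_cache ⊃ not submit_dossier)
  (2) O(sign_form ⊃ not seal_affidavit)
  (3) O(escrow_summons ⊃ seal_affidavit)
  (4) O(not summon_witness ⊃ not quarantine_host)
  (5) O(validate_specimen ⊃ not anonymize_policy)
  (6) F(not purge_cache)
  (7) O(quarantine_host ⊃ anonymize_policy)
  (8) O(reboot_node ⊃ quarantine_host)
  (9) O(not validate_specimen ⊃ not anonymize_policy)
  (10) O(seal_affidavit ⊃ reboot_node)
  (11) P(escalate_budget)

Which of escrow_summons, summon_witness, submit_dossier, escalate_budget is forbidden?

Premises 9 and 5 are O(not validate_specimen ⊃ not anonymize_policy) and O(validate_specimen ⊃ not anonymize_policy); every ideal world satisfies not validate_specimen or validate_specimen, so in either case not anonymize_policy holds — hence O(not anonymize_policy).
The contrapositive of premise 7 (O(quarantine_host ⊃ anonymize_policy)) is O(not anonymize_policy ⊃ not quarantine_host), and O(not anonymize_policy) is already established, so O(not quarantine_host).
Premise 8 is O(reboot_node ⊃ quarantine_host); contrapositively O(not quarantine_host ⊃ not reboot_node). Since O(not quarantine_host) holds, K gives O(not reboot_node).
Premise 10, O(seal_affidavit ⊃ reboot_node), contraposes to O(not reboot_node ⊃ not seal_affidavit); with O(not reboot_node) we get O(not seal_affidavit).
Premise 3, O(escrow_summons ⊃ seal_affidavit), contraposes to O(not seal_affidavit ⊃ not escrow_summons); with O(not seal_affidavit) we get O(not escrow_summons).
So O(not escrow_summons) holds, i.e. escrow_summons is forbidden. None of the other listed options is forbidden under the premises.

escrow_summons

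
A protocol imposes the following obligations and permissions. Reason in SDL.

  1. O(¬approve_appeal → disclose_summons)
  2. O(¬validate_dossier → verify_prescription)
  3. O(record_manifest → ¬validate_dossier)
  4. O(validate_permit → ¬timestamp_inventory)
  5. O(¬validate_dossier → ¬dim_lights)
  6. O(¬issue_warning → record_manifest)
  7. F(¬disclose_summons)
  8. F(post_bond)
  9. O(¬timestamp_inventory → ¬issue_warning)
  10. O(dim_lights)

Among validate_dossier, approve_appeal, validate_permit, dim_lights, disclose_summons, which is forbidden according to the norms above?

Premise 10 gives O(dim_lights).
Premise 5 is O(¬validate_dossier → ¬dim_lights); contrapositively O(dim_lights → validate_dossier). Since O(dim_lights) holds, K gives O(validate_dossier).
Premise 3 is O(record_manifest → ¬validate_dossier); contrapositively O(validate_dossier → ¬record_manifest). Since O(validate_dossier) holds, K gives O(¬record_manifest).
Premise 6 is O(¬issue_warning → record_manifest); contrapositively O(¬record_manifest → issue_warning). Since O(¬record_manifest) holds, K gives O(issue_warning).
Premise 9, O(¬timestamp_inventory → ¬issue_warning), contraposes to O(issue_warning → timestamp_inventory); with O(issue_warning) we get O(timestamp_inventory).
The contrapositive of premise 4 (O(validate_permit → ¬timestamp_inventory)) is O(timestamp_inventory → ¬validate_permit), and O(timestamp_inventory) is already established, so O(¬validate_permit).
So O(¬validate_permit) holds, i.e. validate_permit is forbidden. None of the other listed options is forbidden under the premises.

validate_permit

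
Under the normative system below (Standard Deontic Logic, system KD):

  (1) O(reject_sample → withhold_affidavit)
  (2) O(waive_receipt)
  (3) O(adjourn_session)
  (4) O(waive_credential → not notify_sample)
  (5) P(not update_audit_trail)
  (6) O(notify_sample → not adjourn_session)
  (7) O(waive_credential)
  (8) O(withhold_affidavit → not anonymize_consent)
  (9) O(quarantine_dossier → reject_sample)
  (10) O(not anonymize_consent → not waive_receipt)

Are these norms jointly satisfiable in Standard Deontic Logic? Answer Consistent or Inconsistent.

Consistent

Premise 6 is O(notify_sample → not adjourn_session), but O(notify_sample) is not derivable from the premises, so it does not yield O(not adjourn_session).
So O(not adjourn_session) is not derivable, and the apparent clash with O(adjourn_session) does not arise.
A world satisfying every obligation exists (e.g. adjourn_session=true, anonymize_consent=true, notify_sample=false, quarantine_dossier=false, reject_sample=false, update_audit_trail=false, waive_credential=true, waive_receipt=true, withhold_affidavit=false); no atom is both obligatory and forbidden, so the set is consistent.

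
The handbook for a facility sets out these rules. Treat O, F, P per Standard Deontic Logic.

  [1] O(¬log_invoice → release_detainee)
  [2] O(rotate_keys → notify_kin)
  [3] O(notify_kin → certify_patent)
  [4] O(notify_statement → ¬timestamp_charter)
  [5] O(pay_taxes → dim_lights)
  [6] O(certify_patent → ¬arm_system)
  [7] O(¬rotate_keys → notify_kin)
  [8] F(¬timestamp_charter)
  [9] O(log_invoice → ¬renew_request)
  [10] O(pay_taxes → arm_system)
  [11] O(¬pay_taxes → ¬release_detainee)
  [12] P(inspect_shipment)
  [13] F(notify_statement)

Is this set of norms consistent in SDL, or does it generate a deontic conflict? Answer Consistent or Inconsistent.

Consistent

Premise 4 is O(notify_statement → ¬timestamp_charter), but O(notify_statement) is not derivable from the premises, so it does not yield O(¬timestamp_charter).
So O(¬timestamp_charter) is not derivable, and the apparent clash with O(timestamp_charter) does not arise.
A world satisfying every obligation exists (e.g. arm_system=false, certify_patent=true, dim_lights=false, inspect_shipment=false, log_invoice=true, notify_kin=true, notify_statement=false, pay_taxes=false, release_detainee=false, renew_request=false, rotate_keys=false, timestamp_charter=true); no atom is both obligatory and forbidden, so the set is consistent.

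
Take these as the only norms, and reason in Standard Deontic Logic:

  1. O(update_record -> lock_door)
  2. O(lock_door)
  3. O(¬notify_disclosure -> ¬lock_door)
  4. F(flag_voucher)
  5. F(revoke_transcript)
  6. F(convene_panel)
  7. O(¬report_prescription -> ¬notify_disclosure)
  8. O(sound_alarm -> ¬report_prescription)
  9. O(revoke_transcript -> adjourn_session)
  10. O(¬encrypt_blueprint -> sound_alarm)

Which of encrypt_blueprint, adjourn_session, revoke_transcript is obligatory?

Premise 2 gives O(lock_door).
The contrapositive of premise 3 (O(¬notify_disclosure -> ¬lock_door)) is O(lock_door -> notify_disclosure), and O(lock_door) is already established, so O(notify_disclosure).
Premise 7, O(¬report_prescription -> ¬notify_disclosure), contraposes to O(notify_disclosure -> report_prescription); with O(notify_disclosure) we get O(report_prescription).
The contrapositive of premise 8 (O(sound_alarm -> ¬report_prescription)) is O(report_prescription -> ¬sound_alarm), and O(report_prescription) is already established, so O(¬sound_alarm).
Premise 10, O(¬encrypt_blueprint -> sound_alarm), contraposes to O(¬sound_alarm -> encrypt_blueprint); with O(¬sound_alarm) we get O(encrypt_blueprint).
So O(encrypt_blueprint) holds — encrypt_blueprint is obligatory. None of the other listed options is made obligatory by any chain of premises.

encrypt_blueprint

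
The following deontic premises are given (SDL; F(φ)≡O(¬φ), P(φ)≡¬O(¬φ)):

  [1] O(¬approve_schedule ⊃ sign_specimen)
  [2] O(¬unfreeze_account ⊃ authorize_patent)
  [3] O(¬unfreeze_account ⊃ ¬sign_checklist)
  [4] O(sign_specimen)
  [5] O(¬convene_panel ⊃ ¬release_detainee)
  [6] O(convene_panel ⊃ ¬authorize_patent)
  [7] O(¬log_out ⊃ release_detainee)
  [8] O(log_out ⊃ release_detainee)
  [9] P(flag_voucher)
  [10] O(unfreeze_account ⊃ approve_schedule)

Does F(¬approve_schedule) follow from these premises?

Premises 8 and 7 are O(log_out ⊃ release_detainee) and O(¬log_out ⊃ release_detainee); every ideal world satisfies log_out or ¬log_out, so in either case release_detainee holds — hence O(release_detainee).
Premise 5, O(¬convene_panel ⊃ ¬release_detainee), contraposes to O(release_detainee ⊃ convene_panel); with O(release_detainee) we get O(convene_panel).
With premise 6, O(convene_panel ⊃ ¬authorize_patent), the K-axiom yields O(¬authorize_patent).
Premise 2, O(¬unfreeze_account ⊃ authorize_patent), contraposes to O(¬authorize_patent ⊃ unfreeze_account); with O(¬authorize_patent) we get O(unfreeze_account).
With premise 10, O(unfreeze_account ⊃ approve_schedule), the K-axiom yields O(approve_schedule).
Premises 1, 3, 4, 9 do not contribute to this derivation.
So O(approve_schedule) holds, i.e. F(¬approve_schedule). The claim follows.

Yes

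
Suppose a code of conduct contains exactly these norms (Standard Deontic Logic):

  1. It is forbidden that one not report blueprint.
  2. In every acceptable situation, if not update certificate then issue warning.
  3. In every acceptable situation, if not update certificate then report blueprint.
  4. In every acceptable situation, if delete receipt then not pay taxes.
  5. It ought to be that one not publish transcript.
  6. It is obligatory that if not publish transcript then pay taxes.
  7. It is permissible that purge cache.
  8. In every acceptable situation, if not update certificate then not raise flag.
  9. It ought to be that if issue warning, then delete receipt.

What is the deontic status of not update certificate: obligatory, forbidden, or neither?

From premise 5 we have O(¬publish_transcript).
From O(¬publish_transcript) and premise 6, O(¬publish_transcript → pay_taxes), we obtain O(pay_taxes).
Premise 4, O(delete_receipt → ¬pay_taxes), contraposes to O(pay_taxes → ¬delete_receipt); with O(pay_taxes) we get O(¬delete_receipt).
The contrapositive of premise 9 (O(issue_warning → delete_receipt)) is O(¬delete_receipt → ¬issue_warning), and O(¬delete_receipt) is already established, so O(¬issue_warning).
Premise 2, O(¬update_certificate → issue_warning), contraposes to O(¬issue_warning → update_certificate); with O(¬issue_warning) we get O(update_certificate).
Premises 1, 3, 7, 8 do not contribute to this derivation.
Thus O(update_certificate), which is F(¬update_certificate): ¬update_certificate is forbidden.

Forbidden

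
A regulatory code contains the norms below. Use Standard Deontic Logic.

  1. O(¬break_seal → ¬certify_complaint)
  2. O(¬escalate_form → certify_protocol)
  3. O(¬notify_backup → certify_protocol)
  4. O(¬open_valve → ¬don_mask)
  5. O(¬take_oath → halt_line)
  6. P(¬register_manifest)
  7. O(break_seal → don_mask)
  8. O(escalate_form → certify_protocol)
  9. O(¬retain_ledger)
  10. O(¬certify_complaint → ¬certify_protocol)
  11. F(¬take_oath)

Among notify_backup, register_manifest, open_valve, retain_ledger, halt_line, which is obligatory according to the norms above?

Premises 8 and 2 cover both cases: O(escalate_form → certify_protocol) and O(¬escalate_form → certify_protocol). Since escalate_form ∨ ¬escalate_form is a tautology, O(certify_protocol) follows.
Premise 10, O(¬certify_complaint → ¬certify_protocol), contraposes to O(certify_protocol → certify_complaint); with O(certify_protocol) we get O(certify_complaint).
Premise 1, O(¬break_seal → ¬certify_complaint), contraposes to O(certify_complaint → break_seal); with O(certify_complaint) we get O(break_seal).
With premise 7, O(break_seal → don_mask), the K-axiom yields O(don_mask).
Premise 4 is O(¬open_valve → ¬don_mask); contrapositively O(don_mask → open_valve). Since O(don_mask) holds, K gives O(open_valve).
So O(open_valve) holds — open_valve is obligatory. None of the other listed options is made obligatory by any chain of premises.

open_valve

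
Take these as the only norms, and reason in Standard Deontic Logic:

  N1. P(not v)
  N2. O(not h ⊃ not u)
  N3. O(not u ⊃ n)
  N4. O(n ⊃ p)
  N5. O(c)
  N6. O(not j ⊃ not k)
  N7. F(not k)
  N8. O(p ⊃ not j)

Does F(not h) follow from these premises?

F(not k) at premise 7 means O(k).
Premise 6 is O(not j ⊃ not k); contrapositively O(k ⊃ j). Since O(k) holds, K gives O(j).
The contrapositive of premise 8 (O(p ⊃ not j)) is O(j ⊃ not p), and O(j) is already established, so O(not p).
The contrapositive of premise 4 (O(n ⊃ p)) is O(not p ⊃ not n), and O(not p) is already established, so O(not n).
Premise 3 is O(not u ⊃ n); contrapositively O(not n ⊃ u). Since O(not n) holds, K gives O(u).
Premise 2, O(not h ⊃ not u), contraposes to O(u ⊃ h); with O(u) we get O(h).
Premises 1, 5 do not contribute to this derivation.
So O(h) holds, i.e. F(not h). The claim follows.

Yes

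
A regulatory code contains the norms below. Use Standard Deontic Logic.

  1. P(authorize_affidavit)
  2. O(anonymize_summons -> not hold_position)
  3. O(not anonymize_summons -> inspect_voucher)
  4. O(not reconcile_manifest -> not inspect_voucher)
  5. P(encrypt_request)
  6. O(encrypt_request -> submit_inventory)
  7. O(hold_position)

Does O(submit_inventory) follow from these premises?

Premise 6 is O(encrypt_request -> submit_inventory), but O(encrypt_request) is not derivable from the premises (the permission P(encrypt_request) asserts only not O(not encrypt_request), not O(encrypt_request)), so it does not yield O(submit_inventory).
No other premise forces O(submit_inventory). An ideal world satisfying every premise can still have submit_inventory false, so O(submit_inventory) is not derivable.

No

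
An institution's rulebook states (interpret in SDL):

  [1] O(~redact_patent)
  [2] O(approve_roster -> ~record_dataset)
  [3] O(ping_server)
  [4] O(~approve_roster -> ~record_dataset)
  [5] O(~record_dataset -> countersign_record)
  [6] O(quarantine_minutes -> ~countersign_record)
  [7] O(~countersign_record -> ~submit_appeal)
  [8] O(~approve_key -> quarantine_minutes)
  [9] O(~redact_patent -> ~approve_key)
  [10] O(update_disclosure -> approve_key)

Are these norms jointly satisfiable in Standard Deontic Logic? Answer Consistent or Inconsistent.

Inconsistent

Premises 2 and 4 cover both cases: O(approve_roster -> ~record_dataset) and O(~approve_roster -> ~record_dataset). Since approve_roster ∨ ~approve_roster is a tautology, O(~record_dataset) follows.
From O(~record_dataset) and premise 5, O(~record_dataset -> countersign_record), we obtain O(countersign_record).
The contrapositive of premise 6 (O(quarantine_minutes -> ~countersign_record)) is O(countersign_record -> ~quarantine_minutes), and O(countersign_record) is already established, so O(~quarantine_minutes).
Premise 8, O(~approve_key -> quarantine_minutes), contraposes to O(~quarantine_minutes -> approve_key); with O(~quarantine_minutes) we get O(approve_key).
Premise 9 is O(~redact_patent -> ~approve_key); contrapositively O(approve_key -> redact_patent). Since O(approve_key) holds, K gives O(redact_patent).
However, premise 1 gives O(~redact_patent).
We now have both O(redact_patent) and O(~redact_patent) — redact_patent is simultaneously obligatory and forbidden, violating the D-axiom.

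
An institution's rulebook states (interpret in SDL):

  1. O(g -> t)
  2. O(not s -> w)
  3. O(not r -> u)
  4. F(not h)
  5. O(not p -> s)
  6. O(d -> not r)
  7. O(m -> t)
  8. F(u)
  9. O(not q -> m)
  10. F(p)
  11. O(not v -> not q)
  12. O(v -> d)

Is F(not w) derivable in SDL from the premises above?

Premise 2 is O(not s -> w), but O(not s) is not derivable from the premises, so it does not yield O(w).
No other premise forces O(w). An ideal world satisfying every premise can still have not w true, so F(not w) is not derivable.

No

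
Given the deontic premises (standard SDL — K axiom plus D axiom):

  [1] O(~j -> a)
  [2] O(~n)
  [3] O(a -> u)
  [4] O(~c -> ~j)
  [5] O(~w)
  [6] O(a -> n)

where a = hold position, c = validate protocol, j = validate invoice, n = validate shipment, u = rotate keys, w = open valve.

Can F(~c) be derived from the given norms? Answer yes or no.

Yes

Premise 2 states O(~n) outright.
Premise 6 is O(a -> n); contrapositively O(~n -> ~a). Since O(~n) holds, K gives O(~a).
Premise 1 is O(~j -> a); contrapositively O(~a -> j). Since O(~a) holds, K gives O(j).
Premise 4 is O(~c -> ~j); contrapositively O(j -> c). Since O(j) holds, K gives O(c).
Premises 3, 5 do not contribute to this derivation.
So O(c) holds, i.e. F(~c). The claim follows.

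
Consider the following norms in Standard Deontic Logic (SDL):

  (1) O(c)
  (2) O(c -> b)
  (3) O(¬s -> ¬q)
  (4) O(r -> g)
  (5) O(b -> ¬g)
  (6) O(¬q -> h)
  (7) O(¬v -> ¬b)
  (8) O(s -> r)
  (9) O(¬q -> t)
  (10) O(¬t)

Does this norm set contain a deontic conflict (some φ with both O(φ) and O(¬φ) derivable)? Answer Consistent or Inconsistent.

Inconsistent

Premise 10 gives O(¬t).
Premise 9, O(¬q -> t), contraposes to O(¬t -> q); with O(¬t) we get O(q).
Premise 3 is O(¬s -> ¬q); contrapositively O(q -> s). Since O(q) holds, K gives O(s).
Applying K to premise 8 (O(s -> r)) and O(s) yields O(r).
From O(r) and premise 4, O(r -> g), we obtain O(g).
The contrapositive of premise 5 (O(b -> ¬g)) is O(g -> ¬b), and O(g) is already established, so O(¬b).
Premise 2 is O(c -> b); contrapositively O(¬b -> ¬c). Since O(¬b) holds, K gives O(¬c).
Yet premise 1 states O(c).
We now have both O(¬c) and O(c) — c is simultaneously obligatory and forbidden, violating the D-axiom.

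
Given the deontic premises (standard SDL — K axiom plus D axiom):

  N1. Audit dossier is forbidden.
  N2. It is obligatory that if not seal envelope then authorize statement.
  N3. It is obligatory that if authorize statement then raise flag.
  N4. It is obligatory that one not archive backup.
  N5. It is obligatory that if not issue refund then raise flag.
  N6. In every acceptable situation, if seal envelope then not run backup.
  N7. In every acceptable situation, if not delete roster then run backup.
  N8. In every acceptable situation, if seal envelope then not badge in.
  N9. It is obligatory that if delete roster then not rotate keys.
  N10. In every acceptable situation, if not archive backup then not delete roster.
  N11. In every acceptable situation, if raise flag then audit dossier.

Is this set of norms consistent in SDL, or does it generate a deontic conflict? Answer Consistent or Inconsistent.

Inconsistent

Premise 4 states O(¬archive_backup) outright.
From O(¬archive_backup) and premise 10, O(¬archive_backup → ¬delete_roster), we obtain O(¬delete_roster).
Premise 7 is O(¬delete_roster → run_backup); since O(¬delete_roster), deontic closure gives O(run_backup).
The contrapositive of premise 6 (O(seal_envelope → ¬run_backup)) is O(run_backup → ¬seal_envelope), and O(run_backup) is already established, so O(¬seal_envelope).
From O(¬seal_envelope) and premise 2, O(¬seal_envelope → authorize_statement), we obtain O(authorize_statement).
Applying K to premise 3 (O(authorize_statement → raise_flag)) and O(authorize_statement) yields O(raise_flag).
Applying K to premise 11 (O(raise_flag → audit_dossier)) and O(raise_flag) yields O(audit_dossier).
Yet premise 1 is F(audit_dossier), i.e. O(¬audit_dossier).
We now have both O(audit_dossier) and O(¬audit_dossier) — audit_dossier is simultaneously obligatory and forbidden, violating the D-axiom.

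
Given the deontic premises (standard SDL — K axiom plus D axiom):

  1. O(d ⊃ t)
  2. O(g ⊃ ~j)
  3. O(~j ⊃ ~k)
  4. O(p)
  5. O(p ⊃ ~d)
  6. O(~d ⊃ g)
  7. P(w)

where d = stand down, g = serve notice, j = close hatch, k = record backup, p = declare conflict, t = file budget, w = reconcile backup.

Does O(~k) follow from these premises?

Yes

Premise 4 states O(p) outright.
Premise 5 is O(p ⊃ ~d); since O(p), deontic closure gives O(~d).
Premise 6 is O(~d ⊃ g); since O(~d), deontic closure gives O(g).
Applying K to premise 2 (O(g ⊃ ~j)) and O(g) yields O(~j).
Applying K to premise 3 (O(~j ⊃ ~k)) and O(~j) yields O(~k).
Premises 1, 7 do not contribute to this derivation.
So O(~k) follows.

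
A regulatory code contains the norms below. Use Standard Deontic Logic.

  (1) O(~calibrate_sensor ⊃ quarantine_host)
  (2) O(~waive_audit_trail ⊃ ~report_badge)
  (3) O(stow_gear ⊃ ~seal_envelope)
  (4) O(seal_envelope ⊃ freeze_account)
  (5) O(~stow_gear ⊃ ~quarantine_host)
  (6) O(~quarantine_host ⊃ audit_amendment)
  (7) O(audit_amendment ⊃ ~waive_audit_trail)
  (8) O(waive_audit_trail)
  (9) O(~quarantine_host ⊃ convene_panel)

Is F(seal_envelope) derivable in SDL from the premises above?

Premise 8 states O(waive_audit_trail) outright.
Premise 7, O(audit_amendment ⊃ ~waive_audit_trail), contraposes to O(waive_audit_trail ⊃ ~audit_amendment); with O(waive_audit_trail) we get O(~audit_amendment).
The contrapositive of premise 6 (O(~quarantine_host ⊃ audit_amendment)) is O(~audit_amendment ⊃ quarantine_host), and O(~audit_amendment) is already established, so O(quarantine_host).
Premise 5, O(~stow_gear ⊃ ~quarantine_host), contraposes to O(quarantine_host ⊃ stow_gear); with O(quarantine_host) we get O(stow_gear).
Premise 3 is O(stow_gear ⊃ ~seal_envelope); since O(stow_gear), deontic closure gives O(~seal_envelope).
Premises 1, 2, 4, 9 do not contribute to this derivation.
So O(~seal_envelope) holds, i.e. F(seal_envelope). The claim follows.

Yes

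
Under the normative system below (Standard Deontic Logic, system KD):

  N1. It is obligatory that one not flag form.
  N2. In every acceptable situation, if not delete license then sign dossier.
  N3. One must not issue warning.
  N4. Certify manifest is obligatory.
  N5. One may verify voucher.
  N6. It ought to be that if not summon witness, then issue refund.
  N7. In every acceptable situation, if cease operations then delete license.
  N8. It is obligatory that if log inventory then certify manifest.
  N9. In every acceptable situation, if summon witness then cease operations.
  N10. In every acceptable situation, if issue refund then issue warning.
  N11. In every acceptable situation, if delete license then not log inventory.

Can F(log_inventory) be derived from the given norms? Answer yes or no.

Yes

Premise 3, F(issue_warning), is equivalent to O(¬issue_warning).
Premise 10 is O(issue_refund → issue_warning); contrapositively O(¬issue_warning → ¬issue_refund). Since O(¬issue_warning) holds, K gives O(¬issue_refund).
Premise 6 is O(¬summon_witness → issue_refund); contrapositively O(¬issue_refund → summon_witness). Since O(¬issue_refund) holds, K gives O(summon_witness).
From O(summon_witness) and premise 9, O(summon_witness → cease_operations), we obtain O(cease_operations).
From O(cease_operations) and premise 7, O(cease_operations → delete_license), we obtain O(delete_license).
From O(delete_license) and premise 11, O(delete_license → ¬log_inventory), we obtain O(¬log_inventory).
Premises 1, 2, 4, 5, 8 do not contribute to this derivation.
So O(¬log_inventory) holds, i.e. F(log_inventory). The claim follows.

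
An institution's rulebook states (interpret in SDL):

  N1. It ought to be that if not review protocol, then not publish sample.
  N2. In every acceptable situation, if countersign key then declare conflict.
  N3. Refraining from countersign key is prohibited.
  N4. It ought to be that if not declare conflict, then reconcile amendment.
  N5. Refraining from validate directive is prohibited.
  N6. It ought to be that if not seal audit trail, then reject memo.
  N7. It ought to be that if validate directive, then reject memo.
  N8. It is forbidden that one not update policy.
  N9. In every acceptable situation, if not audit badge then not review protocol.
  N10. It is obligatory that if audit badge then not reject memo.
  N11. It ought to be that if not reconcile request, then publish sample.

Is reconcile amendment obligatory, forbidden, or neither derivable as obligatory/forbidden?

Neither

Premise 4 is O(¬declare_conflict → reconcile_amendment), but O(¬declare_conflict) is not derivable from the premises, so it does not yield O(reconcile_amendment).
No premise or chain of K-axiom applications forces O(reconcile_amendment), and none forces O(¬reconcile_amendment). So reconcile_amendment is neither obligatory nor forbidden under these norms.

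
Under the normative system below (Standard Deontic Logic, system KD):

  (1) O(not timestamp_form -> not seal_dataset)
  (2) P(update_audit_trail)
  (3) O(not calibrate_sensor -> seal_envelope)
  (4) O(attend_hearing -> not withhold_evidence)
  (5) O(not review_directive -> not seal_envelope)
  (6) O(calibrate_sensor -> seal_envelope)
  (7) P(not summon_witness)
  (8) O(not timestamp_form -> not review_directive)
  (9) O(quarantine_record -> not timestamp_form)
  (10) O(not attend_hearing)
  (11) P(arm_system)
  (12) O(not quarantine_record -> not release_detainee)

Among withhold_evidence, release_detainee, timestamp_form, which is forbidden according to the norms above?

release_detainee

Premises 3 and 6 are O(not calibrate_sensor -> seal_envelope) and O(calibrate_sensor -> seal_envelope); every ideal world satisfies not calibrate_sensor or calibrate_sensor, so in either case seal_envelope holds — hence O(seal_envelope).
Premise 5 is O(not review_directive -> not seal_envelope); contrapositively O(seal_envelope -> review_directive). Since O(seal_envelope) holds, K gives O(review_directive).
Premise 8 is O(not timestamp_form -> not review_directive); contrapositively O(review_directive -> timestamp_form). Since O(review_directive) holds, K gives O(timestamp_form).
The contrapositive of premise 9 (O(quarantine_record -> not timestamp_form)) is O(timestamp_form -> not quarantine_record), and O(timestamp_form) is already established, so O(not quarantine_record).
With premise 12, O(not quarantine_record -> not release_detainee), the K-axiom yields O(not release_detainee).
So O(not release_detainee) holds, i.e. release_detainee is forbidden. None of the other listed options is forbidden under the premises.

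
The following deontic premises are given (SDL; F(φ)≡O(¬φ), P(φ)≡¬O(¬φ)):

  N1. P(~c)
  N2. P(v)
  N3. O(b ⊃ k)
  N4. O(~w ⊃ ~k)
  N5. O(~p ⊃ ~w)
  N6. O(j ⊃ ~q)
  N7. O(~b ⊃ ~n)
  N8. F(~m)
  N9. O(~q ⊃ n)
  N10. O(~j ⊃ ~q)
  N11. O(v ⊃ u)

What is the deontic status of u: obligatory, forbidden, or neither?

Neither

Premise 11 is O(v ⊃ u), but O(v) is not derivable from the premises (the permission P(v) asserts only ~O(~v), not O(v)), so it does not yield O(u).
No premise or chain of K-axiom applications forces O(u), and none forces O(~u). So u is neither obligatory nor forbidden under these norms.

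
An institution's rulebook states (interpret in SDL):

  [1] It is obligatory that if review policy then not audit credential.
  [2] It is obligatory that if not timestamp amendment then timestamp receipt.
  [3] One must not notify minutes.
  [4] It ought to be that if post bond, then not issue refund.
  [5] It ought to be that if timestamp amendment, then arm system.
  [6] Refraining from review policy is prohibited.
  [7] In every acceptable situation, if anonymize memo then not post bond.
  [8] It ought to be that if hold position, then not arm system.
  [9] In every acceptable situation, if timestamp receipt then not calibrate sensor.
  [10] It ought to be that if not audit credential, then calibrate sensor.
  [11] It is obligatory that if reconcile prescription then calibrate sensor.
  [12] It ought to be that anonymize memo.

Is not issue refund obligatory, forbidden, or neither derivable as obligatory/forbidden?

Neither

Premise 4 is O(post_bond → ¬issue_refund), but O(post_bond) is not derivable from the premises, so it does not yield O(¬issue_refund).
No premise or chain of K-axiom applications forces O(¬issue_refund), and none forces O(issue_refund). So ¬issue_refund is neither obligatory nor forbidden under these norms.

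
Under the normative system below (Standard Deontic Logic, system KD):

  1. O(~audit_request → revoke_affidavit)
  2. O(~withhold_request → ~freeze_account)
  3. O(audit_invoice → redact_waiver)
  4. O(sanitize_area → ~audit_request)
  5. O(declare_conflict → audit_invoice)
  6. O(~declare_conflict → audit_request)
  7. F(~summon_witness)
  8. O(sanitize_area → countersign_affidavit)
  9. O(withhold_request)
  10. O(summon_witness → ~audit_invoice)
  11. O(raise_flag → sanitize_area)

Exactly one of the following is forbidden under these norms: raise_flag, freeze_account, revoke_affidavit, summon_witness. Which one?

Premise 7 is F(~summon_witness), i.e. O(summon_witness).
Applying K to premise 10 (O(summon_witness → ~audit_invoice)) and O(summon_witness) yields O(~audit_invoice).
Premise 5, O(declare_conflict → audit_invoice), contraposes to O(~audit_invoice → ~declare_conflict); with O(~audit_invoice) we get O(~declare_conflict).
From O(~declare_conflict) and premise 6, O(~declare_conflict → audit_request), we obtain O(audit_request).
Premise 4, O(sanitize_area → ~audit_request), contraposes to O(audit_request → ~sanitize_area); with O(audit_request) we get O(~sanitize_area).
Premise 11, O(raise_flag → sanitize_area), contraposes to O(~sanitize_area → ~raise_flag); with O(~sanitize_area) we get O(~raise_flag).
So O(~raise_flag) holds, i.e. raise_flag is forbidden. None of the other listed options is forbidden under the premises.

raise_flag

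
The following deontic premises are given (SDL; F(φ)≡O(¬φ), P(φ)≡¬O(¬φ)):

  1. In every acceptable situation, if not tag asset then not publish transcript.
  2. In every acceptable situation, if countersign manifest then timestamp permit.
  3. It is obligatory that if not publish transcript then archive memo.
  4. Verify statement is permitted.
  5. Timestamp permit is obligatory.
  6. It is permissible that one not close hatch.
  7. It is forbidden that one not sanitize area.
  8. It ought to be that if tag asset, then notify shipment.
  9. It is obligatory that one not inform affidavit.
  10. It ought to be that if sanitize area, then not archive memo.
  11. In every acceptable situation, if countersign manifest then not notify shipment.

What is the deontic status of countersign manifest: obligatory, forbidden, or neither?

Forbidden

Premise 7, F(¬sanitize_area), is equivalent to O(sanitize_area).
Premise 10 is O(sanitize_area → ¬archive_memo); since O(sanitize_area), deontic closure gives O(¬archive_memo).
The contrapositive of premise 3 (O(¬publish_transcript → archive_memo)) is O(¬archive_memo → publish_transcript), and O(¬archive_memo) is already established, so O(publish_transcript).
Premise 1, O(¬tag_asset → ¬publish_transcript), contraposes to O(publish_transcript → tag_asset); with O(publish_transcript) we get O(tag_asset).
Applying K to premise 8 (O(tag_asset → notify_shipment)) and O(tag_asset) yields O(notify_shipment).
The contrapositive of premise 11 (O(countersign_manifest → ¬notify_shipment)) is O(notify_shipment → ¬countersign_manifest), and O(notify_shipment) is already established, so O(¬countersign_manifest).
Premises 2, 4, 5, 6, 9 do not contribute to this derivation.
Thus O(¬countersign_manifest), which is F(countersign_manifest): countersign_manifest is forbidden.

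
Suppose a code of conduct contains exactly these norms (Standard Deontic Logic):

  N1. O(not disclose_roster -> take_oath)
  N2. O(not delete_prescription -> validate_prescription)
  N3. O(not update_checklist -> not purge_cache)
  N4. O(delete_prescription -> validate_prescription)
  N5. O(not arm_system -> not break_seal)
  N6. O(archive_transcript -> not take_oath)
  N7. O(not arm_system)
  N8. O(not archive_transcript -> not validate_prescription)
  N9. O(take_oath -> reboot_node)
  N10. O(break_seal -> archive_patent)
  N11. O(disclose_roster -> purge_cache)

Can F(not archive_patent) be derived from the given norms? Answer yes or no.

No

Premise 10 is O(break_seal -> archive_patent), but O(break_seal) is not derivable from the premises, so it does not yield O(archive_patent).
No other premise forces O(archive_patent). An ideal world satisfying every premise can still have not archive_patent true, so F(not archive_patent) is not derivable.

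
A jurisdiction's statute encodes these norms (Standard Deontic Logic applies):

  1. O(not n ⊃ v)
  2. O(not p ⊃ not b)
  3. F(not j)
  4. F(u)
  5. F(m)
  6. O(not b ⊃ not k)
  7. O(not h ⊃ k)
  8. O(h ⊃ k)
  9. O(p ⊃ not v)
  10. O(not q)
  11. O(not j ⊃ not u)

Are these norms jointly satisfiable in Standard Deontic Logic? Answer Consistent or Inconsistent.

Premise 11 is O(not j ⊃ not u); even if O(not u) held, inferring O(not j) would be affirming the consequent — invalid.
So O(not j) is not derivable, and the apparent clash with O(j) does not arise.
A world satisfying every obligation exists (e.g. b=true, h=false, j=true, k=true, m=false, n=true, p=true, q=false, u=false, v=false); no atom is both obligatory and forbidden, so the set is consistent.

Consistent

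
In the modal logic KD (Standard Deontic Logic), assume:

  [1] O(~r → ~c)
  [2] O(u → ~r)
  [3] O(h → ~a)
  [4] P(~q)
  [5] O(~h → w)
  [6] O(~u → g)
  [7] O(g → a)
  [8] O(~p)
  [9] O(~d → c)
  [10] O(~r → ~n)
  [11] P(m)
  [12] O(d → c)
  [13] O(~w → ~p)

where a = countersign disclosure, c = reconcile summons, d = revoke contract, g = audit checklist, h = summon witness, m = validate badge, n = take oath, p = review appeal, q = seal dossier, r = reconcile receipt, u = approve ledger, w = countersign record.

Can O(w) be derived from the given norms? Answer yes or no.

Yes

By case analysis on d: premise 12 gives O(d → c) and premise 9 gives O(~d → c), so O(c) either way.
Premise 1 is O(~r → ~c); contrapositively O(c → r). Since O(c) holds, K gives O(r).
The contrapositive of premise 2 (O(u → ~r)) is O(r → ~u), and O(r) is already established, so O(~u).
Applying K to premise 6 (O(~u → g)) and O(~u) yields O(g).
With premise 7, O(g → a), the K-axiom yields O(a).
Premise 3 is O(h → ~a); contrapositively O(a → ~h). Since O(a) holds, K gives O(~h).
With premise 5, O(~h → w), the K-axiom yields O(w).
Premises 4, 8, 10, 11, 13 do not contribute to this derivation.
So O(w) follows.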